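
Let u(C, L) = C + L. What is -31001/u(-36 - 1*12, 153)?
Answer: -31001/105 ≈ -295.25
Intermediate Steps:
-31001/u(-36 - 1*12, 153) = -31001/((-36 - 1*12) + 153) = -31001/((-36 - 12) + 153) = -31001/(-48 + 153) = -31001/105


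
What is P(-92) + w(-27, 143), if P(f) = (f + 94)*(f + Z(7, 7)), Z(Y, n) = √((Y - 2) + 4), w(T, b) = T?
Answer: -205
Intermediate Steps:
Z(Y, n) = √(2 + Y) (Z(Y, n) = √((-2 + Y) + 4) = √(2 + Y))
P(f) = (3 + f)*(94 + f) (P(f) = (f + 94)*(f + √(2 + 7)) = (94 + f)*(f + √9) = (94 + f)*(f + 3) = (94 + f)*(3 + f) = (3 + f)*(94 + f))
P(-92) + w(-27, 143) = (282 + (-92)² + 97*(-92)) - 27 = (282 + 8464 - 8924) - 27 = -178 - 27 = -205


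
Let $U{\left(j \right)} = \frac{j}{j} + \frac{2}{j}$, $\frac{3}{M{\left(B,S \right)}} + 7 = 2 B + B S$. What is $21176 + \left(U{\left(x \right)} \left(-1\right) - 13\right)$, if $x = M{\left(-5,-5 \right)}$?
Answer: $\frac{63470}{3} \approx 21157.0$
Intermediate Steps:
$M{\left(B,S \right)} = \frac{3}{-7 + 2 B + B S}$ ($M{\left(B,S \right)} = \frac{3}{-7 + \left(2 B + B S\right)} = \frac{3}{-7 + 2 B + B S}$)
$x = \frac{3}{8}$ ($x = \frac{3}{-7 + 2 \left(-5\right) - -25} = \frac{3}{-7 - 10 + 25} = \frac{3}{8} \approx 0.375$)
$U{\left(j \right)} = 1 + \frac{2}{j}$
$21176 + \left(U{\left(x \right)} \left(-1\right) - 13\right) = 21176 - \left(13 - \frac{2 + \frac{3}{8}}{\frac{3}{8}} \left(-1\right)\right) = 21176 - \left(13 - \frac{8}{3} \cdot \frac{19}{8} \left(-1\right)\right) = 21176 + \left(\frac{19}{3} \left(-1\right) - 13\right) = 21176 - \frac{58}{3} = \frac{63470}{3}$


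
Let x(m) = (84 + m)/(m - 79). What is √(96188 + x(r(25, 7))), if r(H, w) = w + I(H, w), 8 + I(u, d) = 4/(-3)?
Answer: 2797*√183/122 ≈ 310.14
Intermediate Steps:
I(u, d) = -28/3 (I(u, d) = -8 + 4/(-3) = -8 + 4*(-⅓) = -8 - 4/3 = -28/3)
r(H, w) = -28/3 + w (r(H, w) = w - 28/3 = -28/3 + w)
x(m) = (84 + m)/(-79 + m)
√(96188 + x(r(25, 7))) = √(96188 + (84 + (-28/3 + 7))/(-79 + (-28/3 + 7))) = √(96188 + (84 - 7/3)/(-79 - 7/3)) = √(96188 + (245/3)/(-244/3)) = √(96188 - 3/244*245/3) = √(96188 - 245/244) = √(23469627/244) = 2797*√183/122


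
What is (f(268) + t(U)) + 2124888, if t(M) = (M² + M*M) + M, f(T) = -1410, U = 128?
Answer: 2156374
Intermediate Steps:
t(M) = M + 2*M² (t(M) = (M² + M²) + M = 2*M² + M = M + 2*M²)
(f(268) + t(U)) + 2124888 = (-1410 + 128*(1 + 2*128)) + 2124888 = (-1410 + 128*(1 + 256)) + 2124888 = (-1410 + 128*257) + 2124888 = (-1410 + 32896) + 2124888 = 31486 + 2124888 = 2156374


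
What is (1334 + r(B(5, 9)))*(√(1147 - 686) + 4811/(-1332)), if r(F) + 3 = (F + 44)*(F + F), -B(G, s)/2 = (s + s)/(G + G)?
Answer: -125100433/33300 + 26003*√461/25 ≈ 18576.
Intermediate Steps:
B(G, s) = -2*s/G (B(G, s) = -2*(s + s)/(G + G) = -2*2*s/(2*G) = -2*2*s*1/(2*G) = -2*s/G)
r(F) = -3 + 2*F*(44 + F) (r(F) = -3 + (F + 44)*(F + F) = -3 + (44 + F)*(2*F) = -3 + 2*F*(44 + F))
(1334 + r(B(5, 9)))*(√(1147 - 686) + 4811/(-1332)) = (1334 + (-3 + 2*(-2*9/5)² + 88*(-2*9/5)))*(√(1147 - 686) + 4811/(-1332)) = (1334 + (-3 + 2*(-2*9*⅕)² + 88*(-2*9*⅕)))*(√461 + 4811*(-1/1332)) = (1334 + (-3 + 2*(-18/5)² + 88*(-18/5)))*(√461 - 4811/1332) = (1334 + (-3 + 2*(324/25) - 1584/5))*(-4811/1332 + √461) = (1334 + (-3 + 648/25 - 1584/5))*(-4811/1332 + √461) = (1334 - 7347/25)*(-4811/1332 + √461) = 26003*(-4811/1332 + √461)/25 = -125100433/33300 + 26003*√461/25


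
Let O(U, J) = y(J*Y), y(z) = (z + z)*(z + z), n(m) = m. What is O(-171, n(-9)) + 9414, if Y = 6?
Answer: 21078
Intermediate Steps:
y(z) = 4*z² (y(z) = (2*z)*(2*z) = 4*z²)
O(U, J) = 144*J² (O(U, J) = 4*(J*6)² = 4*(6*J)² = 4*(36*J²) = 144*J²)
O(-171, n(-9)) + 9414 = 144*(-9)² + 9414 = 144*81 + 9414 = 11664 + 9414 = 21078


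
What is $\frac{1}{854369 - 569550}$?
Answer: $\frac{1}{284819} \approx 3.511 \cdot 10^{-6}$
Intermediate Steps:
$\frac{1}{854369 - 569550} = \frac{1}{284819}$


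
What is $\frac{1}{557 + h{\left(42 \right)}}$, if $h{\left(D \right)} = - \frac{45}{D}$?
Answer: $\frac{14}{7783} \approx 0.0017988$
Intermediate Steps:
$\frac{1}{557 + h{\left(42 \right)}} = \frac{1}{557 - \frac{45}{42}} = \frac{1}{557 - \frac{15}{14}} = \frac{1}{\frac{7783}{14}} = \frac{14}{7783}$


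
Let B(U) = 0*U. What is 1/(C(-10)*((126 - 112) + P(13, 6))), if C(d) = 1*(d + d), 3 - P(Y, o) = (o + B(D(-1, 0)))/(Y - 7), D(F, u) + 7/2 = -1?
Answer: -1/320 ≈ -0.0031250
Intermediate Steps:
D(F, u) = -9/2 (D(F, u) = -7/2 - 1 = -9/2)
B(U) = 0
P(Y, o) = 3 - o/(-7 + Y) (P(Y, o) = 3 - (o + 0)/(Y - 7) = 3 - o/(-7 + Y))
C(d) = 2*d (C(d) = 1*(2*d) = 2*d)
1/(C(-10)*((126 - 112) + P(13, 6))) = 1/((2*(-10))*((126 - 112) + (-21 - 1*6 + 3*13)/(-7 + 13))) = 1/(-20*(14 + (-21 - 6 + 39)/6)) = 1/(-20*(14 + (1/6)*12)) = 1/(-20*(14 + 2)) = 1/(-20*16) = 1/(-320) = -1/320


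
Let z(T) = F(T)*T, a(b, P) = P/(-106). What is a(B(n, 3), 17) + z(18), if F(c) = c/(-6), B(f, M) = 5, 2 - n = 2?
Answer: -5741/106 ≈ -54.160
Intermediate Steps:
n = 0 (n = 2 - 1*2 = 2 - 2 = 0)
F(c) = -c/6 (F(c) = c*(-⅙) = -c/6)
a(b, P) = -P/106 (a(b, P) = P*(-1/106) = -P/106)
z(T) = -T²/6 (z(T) = (-T/6)*T = -T²/6)
a(B(n, 3), 17) + z(18) = -1/106*17 - ⅙*18² = -17/106 - ⅙*324 = -17/106 - 54 = -5741/106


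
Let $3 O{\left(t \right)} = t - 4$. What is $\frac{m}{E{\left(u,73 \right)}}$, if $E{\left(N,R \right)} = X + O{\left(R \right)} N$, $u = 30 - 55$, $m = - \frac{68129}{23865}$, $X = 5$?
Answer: $\frac{68129}{13603050} \approx 0.0050084$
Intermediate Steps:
$O{\left(t \right)} = - \frac{4}{3} + \frac{t}{3}$ ($O{\left(t \right)} = \frac{t - 4}{3} = \frac{-4 + t}{3} = - \frac{4}{3} + \frac{t}{3}$)
$m = - \frac{68129}{23865}$ ($m = \left(-68129\right) \frac{1}{23865} = - \frac{68129}{23865} \approx -2.8548$)
$u = -25$ ($u = 30 - 55 = -25$)
$E{\left(N,R \right)} = 5 + N \left(- \frac{4}{3} + \frac{R}{3}\right)$ ($E{\left(N,R \right)} = 5 + \left(- \frac{4}{3} + \frac{R}{3}\right) N = 5 + N \left(- \frac{4}{3} + \frac{R}{3}\right)$)
$\frac{m}{E{\left(u,73 \right)}} = - \frac{68129}{23865 \left(5 + \frac{1}{3} \left(-25\right) \left(-4 + 73\right)\right)} = - \frac{68129}{23865 \left(5 + \frac{1}{3} \left(-25\right) 69\right)} = - \frac{68129}{23865 \left(5 - 575\right)} = - \frac{68129}{23865 \left(-570\right)} = \left(- \frac{68129}{23865}\right) \left(- \frac{1}{570}\right) = \frac{68129}{13603050}$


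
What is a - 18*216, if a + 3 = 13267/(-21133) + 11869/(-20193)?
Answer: -1660958889187/426738669 ≈ -3892.2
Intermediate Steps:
a = -1798944115/426738669 (a = -3 + (13267/(-21133) + 11869/(-20193)) = -3 + (13267*(-1/21133) + 11869*(-1/20193)) = -3 + (-13267/21133 - 11869/20193) = -3 - 518728108/426738669 = -1798944115/426738669 ≈ -4.2156)
a - 18*216 = -1798944115/426738669 - 18*216 = -1798944115/426738669 - 1*3888 = -1798944115/426738669 - 3888 = -1660958889187/426738669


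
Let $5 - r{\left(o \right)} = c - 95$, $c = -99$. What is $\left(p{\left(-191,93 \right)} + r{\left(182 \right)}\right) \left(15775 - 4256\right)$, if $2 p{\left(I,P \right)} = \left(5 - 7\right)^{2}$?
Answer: $2315319$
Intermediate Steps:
$p{\left(I,P \right)} = 2$ ($p{\left(I,P \right)} = \frac{\left(5 - 7\right)^{2}}{2} = \frac{\left(-2\right)^{2}}{2} = \frac{1}{2} \cdot 4 = 2$)
$r{\left(o \right)} = 199$ ($r{\left(o \right)} = 5 - \left(-99 - 95\right) = 5 - -194 = 5 + 194 = 199$)
$\left(p{\left(-191,93 \right)} + r{\left(182 \right)}\right) \left(15775 - 4256\right) = \left(2 + 199\right) \left(15775 - 4256\right) = 201 \cdot 11519 = 2315319$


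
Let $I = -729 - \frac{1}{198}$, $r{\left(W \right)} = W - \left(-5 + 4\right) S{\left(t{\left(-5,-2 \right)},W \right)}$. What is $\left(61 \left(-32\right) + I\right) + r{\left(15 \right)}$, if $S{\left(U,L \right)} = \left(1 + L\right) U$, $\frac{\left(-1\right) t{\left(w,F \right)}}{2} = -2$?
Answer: $- \frac{515197}{198} \approx -2602.0$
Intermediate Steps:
$t{\left(w,F \right)} = 4$ ($t{\left(w,F \right)} = \left(-2\right) \left(-2\right) = 4$)
$S{\left(U,L \right)} = U \left(1 + L\right)$
$r{\left(W \right)} = 4 + 5 W$ ($r{\left(W \right)} = W - \left(-5 + 4\right) 4 \left(1 + W\right) = W - - (4 + 4 W) = W - \left(-4 - 4 W\right) = W + \left(4 + 4 W\right) = 4 + 5 W$)
$I = - \frac{144343}{198}$ ($I = -729 - \frac{1}{198} = - \frac{144343}{198} \approx -729.0$)
$\left(61 \left(-32\right) + I\right) + r{\left(15 \right)} = \left(61 \left(-32\right) - \frac{144343}{198}\right) + \left(4 + 5 \cdot 15\right) = \left(-1952 - \frac{144343}{198}\right) + \left(4 + 75\right) = - \frac{530839}{198} + 79 = - \frac{515197}{198}$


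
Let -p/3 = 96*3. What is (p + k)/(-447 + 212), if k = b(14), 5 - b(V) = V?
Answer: 873/235 ≈ 3.7149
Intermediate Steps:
b(V) = 5 - V
k = -9 (k = 5 - 1*14 = 5 - 14 = -9)
p = -864 (p = -288*3 = -3*288 = -864)
(p + k)/(-447 + 212) = (-864 - 9)/(-447 + 212) = -873/(-235) = -873*(-1/235) = 873/235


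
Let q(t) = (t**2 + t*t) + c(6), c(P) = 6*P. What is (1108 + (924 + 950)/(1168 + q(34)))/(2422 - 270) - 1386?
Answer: -5241588575/3783216 ≈ -1385.5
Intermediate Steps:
q(t) = 36 + 2*t**2 (q(t) = (t**2 + t*t) + 6*6 = (t**2 + t**2) + 36 = 2*t**2 + 36 = 36 + 2*t**2)
(1108 + (924 + 950)/(1168 + q(34)))/(2422 - 270) - 1386 = (1108 + (924 + 950)/(1168 + (36 + 2*34**2)))/(2422 - 270) - 1386 = (1108 + 1874/(1168 + (36 + 2*1156)))/2152 - 1386 = (1108 + 1874/(1168 + (36 + 2312)))*(1/2152) - 1386 = (1108 + 1874/(1168 + 2348))*(1/2152) - 1386 = (1108 + 1874/3516)*(1/2152) - 1386 = (1108 + 1874*(1/3516))*(1/2152) - 1386 = (1108 + 937/1758)*(1/2152) - 1386 = (1948801/1758)*(1/2152) - 1386 = 1948801/3783216 - 1386 = -5241588575/3783216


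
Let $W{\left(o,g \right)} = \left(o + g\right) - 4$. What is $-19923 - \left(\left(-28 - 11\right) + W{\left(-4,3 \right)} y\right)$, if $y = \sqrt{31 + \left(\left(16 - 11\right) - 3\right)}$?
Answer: $-19884 + 5 \sqrt{33} \approx -19855.0$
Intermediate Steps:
$W{\left(o,g \right)} = -4 + g + o$ ($W{\left(o,g \right)} = \left(g + o\right) - 4 = -4 + g + o$)
$y = \sqrt{33}$ ($y = \sqrt{31 + \left(5 - 3\right)} = \sqrt{31 + 2} = \sqrt{33} \approx 5.7446$)
$-19923 - \left(\left(-28 - 11\right) + W{\left(-4,3 \right)} y\right) = -19923 - \left(\left(-28 - 11\right) + \left(-4 + 3 - 4\right) \sqrt{33}\right) = -19923 - \left(-39 - 5 \sqrt{33}\right) = -19923 + \left(39 + 5 \sqrt{33}\right) = -19884 + 5 \sqrt{33}$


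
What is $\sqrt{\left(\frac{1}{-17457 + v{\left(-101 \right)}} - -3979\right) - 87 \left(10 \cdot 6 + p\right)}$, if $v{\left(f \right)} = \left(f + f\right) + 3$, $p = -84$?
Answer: $\frac{\sqrt{472823049714}}{8828} \approx 77.891$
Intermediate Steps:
$v{\left(f \right)} = 3 + 2 f$ ($v{\left(f \right)} = 2 f + 3 = 3 + 2 f$)
$\sqrt{\left(\frac{1}{-17457 + v{\left(-101 \right)}} - -3979\right) - 87 \left(10 \cdot 6 + p\right)} = \sqrt{\left(\frac{1}{-17457 + \left(3 + 2 \left(-101\right)\right)} - -3979\right) - 87 \left(10 \cdot 6 - 84\right)} = \sqrt{\left(\frac{1}{-17457 + \left(3 - 202\right)} + 3979\right) - 87 \left(60 - 84\right)} = \sqrt{\left(\frac{1}{-17457 - 199} + 3979\right) - -2088} = \sqrt{\left(\frac{1}{-17656} + 3979\right) + 2088} = \sqrt{\left(- \frac{1}{17656} + 3979\right) + 2088} = \sqrt{\frac{70253223}{17656} + 2088} = \sqrt{\frac{107118951}{17656}} = \frac{\sqrt{472823049714}}{8828}$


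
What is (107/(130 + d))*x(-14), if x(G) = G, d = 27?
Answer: -1498/157 ≈ -9.5414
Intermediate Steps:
(107/(130 + d))*x(-14) = (107/(130 + 27))*(-14) = (107/157)*(-14) = -1498/157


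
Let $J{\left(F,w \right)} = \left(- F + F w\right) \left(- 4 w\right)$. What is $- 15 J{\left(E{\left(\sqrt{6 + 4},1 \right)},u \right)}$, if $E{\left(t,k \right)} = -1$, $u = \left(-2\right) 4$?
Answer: $-4320$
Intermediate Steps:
$u = -8$
$J{\left(F,w \right)} = - 4 w \left(- F + F w\right)$
$- 15 J{\left(E{\left(\sqrt{6 + 4},1 \right)},u \right)} = - 15 \cdot 4 \left(-1\right) \left(-8\right) \left(1 - -8\right) = - 15 \cdot 4 \left(-1\right) \left(-8\right) \left(1 + 8\right) = - 15 \cdot 4 \left(-1\right) \left(-8\right) 9 = \left(-15\right) 288 = -4320$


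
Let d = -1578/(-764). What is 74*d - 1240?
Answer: -207647/191 ≈ -1087.2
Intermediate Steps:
d = 789/382 (d = -1578*(-1/764) = 789/382 ≈ 2.0654)
74*d - 1240 = 74*(789/382) - 1240 = 29193/191 - 1240 = -207647/191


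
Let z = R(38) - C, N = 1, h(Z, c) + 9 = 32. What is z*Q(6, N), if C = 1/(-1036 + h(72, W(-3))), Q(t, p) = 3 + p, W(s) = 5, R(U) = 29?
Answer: 117512/1013 ≈ 116.00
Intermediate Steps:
h(Z, c) = 23 (h(Z, c) = -9 + 32 = 23)
C = -1/1013 (C = 1/(-1036 + 23) = 1/(-1013) = -1/1013 ≈ -0.00098717)
z = 29378/1013 (z = 29 - 1*(-1/1013) = 29 + 1/1013 = 29378/1013 ≈ 29.001)
z*Q(6, N) = 29378*(3 + 1)/1013 = (29378/1013)*4 = 117512/1013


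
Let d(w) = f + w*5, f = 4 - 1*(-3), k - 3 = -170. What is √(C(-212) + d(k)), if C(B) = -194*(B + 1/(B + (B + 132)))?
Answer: √859048962/146 ≈ 200.75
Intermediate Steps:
k = -167 (k = 3 - 170 = -167)
f = 7 (f = 4 + 3 = 7)
d(w) = 7 + 5*w (d(w) = 7 + w*5 = 7 + 5*w)
C(B) = -194*B - 194/(132 + 2*B) (C(B) = -194*(B + 1/(B + (132 + B))) = -194*(B + 1/(132 + 2*B)) = -194*B - 194/(132 + 2*B))
√(C(-212) + d(k)) = √(97*(-1 - 132*(-212) - 2*(-212)²)/(66 - 212) + (7 + 5*(-167))) = √(97*(-1 + 27984 - 2*44944)/(-146) + (7 - 835)) = √(97*(-1/146)*(-1 + 27984 - 89888) - 828) = √(97*(-1/146)*(-61905) - 828) = √(6004785/146 - 828) = √(5883897/146) = √859048962/146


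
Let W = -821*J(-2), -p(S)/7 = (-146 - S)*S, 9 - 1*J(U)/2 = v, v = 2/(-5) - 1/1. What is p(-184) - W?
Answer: 330104/5 ≈ 66021.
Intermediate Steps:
v = -7/5 (v = 2*(-⅕) - 1*1 = -⅖ - 1 = -7/5 ≈ -1.4000)
J(U) = 104/5 (J(U) = 18 - 2*(-7/5) = 18 + 14/5 = 104/5)
p(S) = -7*S*(-146 - S) (p(S) = -7*(-146 - S)*S = -7*S*(-146 - S))
W = -85384/5 (W = -821*104/5 = -85384/5 ≈ -17077.)
p(-184) - W = 7*(-184)*(146 - 184) - 1*(-85384/5) = 7*(-184)*(-38) + 85384/5 = 48944 + 85384/5 = 330104/5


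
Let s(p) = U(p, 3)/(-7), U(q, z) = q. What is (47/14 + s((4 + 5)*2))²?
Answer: 121/196 ≈ 0.61735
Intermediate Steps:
s(p) = -p/7 (s(p) = p/(-7) = p*(-⅐) = -p/7)
(47/14 + s((4 + 5)*2))² = (47/14 - (4 + 5)*2/7)² = (47*(1/14) - 9*2/7)² = (47/14 - ⅐*18)² = (47/14 - 18/7)² = (11/14)² = 121/196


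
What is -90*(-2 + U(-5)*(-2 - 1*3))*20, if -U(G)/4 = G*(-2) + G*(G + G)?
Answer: -2156400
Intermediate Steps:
U(G) = -8*G² + 8*G (U(G) = -4*(G*(-2) + G*(G + G)) = -4*(-2*G + G*(2*G)) = -4*(-2*G + 2*G²) = -8*G² + 8*G)
-90*(-2 + U(-5)*(-2 - 1*3))*20 = -90*(-2 + (8*(-5)*(1 - 1*(-5)))*(-2 - 1*3))*20 = -90*(-2 + (8*(-5)*(1 + 5))*(-2 - 3))*20 = -90*(-2 + (8*(-5)*6)*(-5))*20 = -90*(-2 - 240*(-5))*20 = -90*(-2 + 1200)*20 = -90*1198*20 = -107820*20 = -2156400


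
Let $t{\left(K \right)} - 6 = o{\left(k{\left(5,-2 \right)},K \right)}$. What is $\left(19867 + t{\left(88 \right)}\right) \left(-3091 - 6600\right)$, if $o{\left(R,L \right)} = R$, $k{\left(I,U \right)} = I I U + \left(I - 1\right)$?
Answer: $-192143457$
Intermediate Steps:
$k{\left(I,U \right)} = -1 + I + U I^{2}$ ($k{\left(I,U \right)} = I^{2} U + \left(-1 + I\right) = U I^{2} + \left(-1 + I\right) = -1 + I + U I^{2}$)
$t{\left(K \right)} = -40$ ($t{\left(K \right)} = 6 - \left(-4 + 50\right) = 6 - 46 = -40$)
$\left(19867 + t{\left(88 \right)}\right) \left(-3091 - 6600\right) = \left(19867 - 40\right) \left(-3091 - 6600\right) = 19827 \left(-9691\right) = -192143457$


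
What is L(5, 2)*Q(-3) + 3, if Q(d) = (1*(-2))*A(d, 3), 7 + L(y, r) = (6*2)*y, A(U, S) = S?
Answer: -315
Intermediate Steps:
L(y, r) = -7 + 12*y (L(y, r) = -7 + (6*2)*y = -7 + 12*y)
Q(d) = -6 (Q(d) = (1*(-2))*3 = -2*3 = -6)
L(5, 2)*Q(-3) + 3 = (-7 + 12*5)*(-6) + 3 = (-7 + 60)*(-6) + 3 = 53*(-6) + 3 = -318 + 3 = -315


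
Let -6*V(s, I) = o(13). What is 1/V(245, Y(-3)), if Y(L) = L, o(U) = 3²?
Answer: -⅔ ≈ -0.66667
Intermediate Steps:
o(U) = 9
V(s, I) = -3/2 (V(s, I) = -⅙*9 = -3/2)
1/V(245, Y(-3)) = 1/(-3/2) = -⅔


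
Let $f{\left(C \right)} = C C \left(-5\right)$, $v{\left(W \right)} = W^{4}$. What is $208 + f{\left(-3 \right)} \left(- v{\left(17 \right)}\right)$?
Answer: $3758653$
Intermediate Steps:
$f{\left(C \right)} = - 5 C^{2}$ ($f{\left(C \right)} = C^{2} \left(-5\right) = - 5 C^{2}$)
$208 + f{\left(-3 \right)} \left(- v{\left(17 \right)}\right) = 208 + - 5 \left(-3\right)^{2} \left(- 17^{4}\right) = 208 + \left(-5\right) 9 \left(\left(-1\right) 83521\right) = 208 - -3758445 = 208 + 3758445 = 3758653$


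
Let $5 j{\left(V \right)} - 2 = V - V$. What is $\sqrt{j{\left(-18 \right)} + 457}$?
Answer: $\frac{\sqrt{11435}}{5} \approx 21.387$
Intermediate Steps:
$j{\left(V \right)} = \frac{2}{5}$ ($j{\left(V \right)} = \frac{2}{5} + \frac{V - V}{5} = \frac{2}{5} + \frac{1}{5} \cdot 0 = \frac{2}{5} + 0 = \frac{2}{5}$)
$\sqrt{j{\left(-18 \right)} + 457} = \sqrt{\frac{2}{5} + 457} = \sqrt{\frac{2287}{5}} = \frac{\sqrt{11435}}{5}$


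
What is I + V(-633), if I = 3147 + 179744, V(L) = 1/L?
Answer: 115770002/633 ≈ 1.8289e+5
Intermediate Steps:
I = 182891
I + V(-633) = 182891 + 1/(-633) = 182891 - 1/633 = 115770002/633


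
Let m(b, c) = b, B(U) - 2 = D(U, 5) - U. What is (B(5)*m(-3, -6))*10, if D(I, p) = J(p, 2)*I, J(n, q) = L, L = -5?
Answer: 840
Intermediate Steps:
J(n, q) = -5
D(I, p) = -5*I
B(U) = 2 - 6*U (B(U) = 2 + (-5*U - U) = 2 - 6*U)
(B(5)*m(-3, -6))*10 = ((2 - 6*5)*(-3))*10 = ((2 - 30)*(-3))*10 = -28*(-3)*10 = 84*10 = 840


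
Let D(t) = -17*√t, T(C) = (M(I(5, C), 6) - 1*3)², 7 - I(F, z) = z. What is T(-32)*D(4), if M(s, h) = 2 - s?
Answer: -54400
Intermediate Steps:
I(F, z) = 7 - z
T(C) = (-8 + C)² (T(C) = ((2 - (7 - C)) - 1*3)² = ((2 + (-7 + C)) - 3)² = ((-5 + C) - 3)² = (-8 + C)²)
T(-32)*D(4) = (-8 - 32)²*(-17*√4) = (-40)²*(-17*2) = 1600*(-34) = -54400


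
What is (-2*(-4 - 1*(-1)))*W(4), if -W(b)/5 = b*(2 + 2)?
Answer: -480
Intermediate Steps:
W(b) = -20*b (W(b) = -5*b*(2 + 2) = -5*b*4 = -20*b)
(-2*(-4 - 1*(-1)))*W(4) = (-2*(-4 - 1*(-1)))*(-20*4) = -2*(-4 + 1)*(-80) = -2*(-3)*(-80) = 6*(-80) = -480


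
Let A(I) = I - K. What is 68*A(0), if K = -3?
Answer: 204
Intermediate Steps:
A(I) = 3 + I (A(I) = I - 1*(-3) = I + 3 = 3 + I)
68*A(0) = 68*(3 + 0) = 68*3 = 204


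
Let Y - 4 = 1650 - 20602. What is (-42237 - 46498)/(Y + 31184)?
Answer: -88735/12236 ≈ -7.2520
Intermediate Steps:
Y = -18948 (Y = 4 + (1650 - 20602) = 4 - 18952 = -18948)
(-42237 - 46498)/(Y + 31184) = (-42237 - 46498)/(-18948 + 31184) = -88735/12236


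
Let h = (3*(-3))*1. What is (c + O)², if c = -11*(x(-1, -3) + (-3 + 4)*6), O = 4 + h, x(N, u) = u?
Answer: 1444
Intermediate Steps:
h = -9 (h = -9*1 = -9)
O = -5 (O = 4 - 9 = -5)
c = -33 (c = -11*(-3 + (-3 + 4)*6) = -11*(-3 + 1*6) = -11*(-3 + 6) = -11*3 = -33)
(c + O)² = (-33 - 5)² = (-38)² = 1444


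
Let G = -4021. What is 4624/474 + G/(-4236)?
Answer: 3582203/334644 ≈ 10.705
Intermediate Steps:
4624/474 + G/(-4236) = 4624/474 - 4021/(-4236) = 4624*(1/474) - 4021*(-1/4236) = 2312/237 + 4021/4236 = 3582203/334644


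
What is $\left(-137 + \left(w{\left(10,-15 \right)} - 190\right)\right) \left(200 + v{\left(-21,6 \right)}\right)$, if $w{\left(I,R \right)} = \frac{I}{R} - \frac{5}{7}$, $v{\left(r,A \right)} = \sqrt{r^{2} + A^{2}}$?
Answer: $- \frac{1379200}{21} - \frac{6896 \sqrt{53}}{7} \approx -72848.0$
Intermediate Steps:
$v{\left(r,A \right)} = \sqrt{A^{2} + r^{2}}$
$w{\left(I,R \right)} = - \frac{5}{7} + \frac{I}{R}$ ($w{\left(I,R \right)} = \frac{I}{R} - \frac{5}{7} = - \frac{5}{7} + \frac{I}{R}$)
$\left(-137 + \left(w{\left(10,-15 \right)} - 190\right)\right) \left(200 + v{\left(-21,6 \right)}\right) = \left(-137 - \left(\frac{1335}{7} + \frac{2}{3}\right)\right) \left(200 + \sqrt{6^{2} + \left(-21\right)^{2}}\right) = \left(-137 + \left(\left(- \frac{5}{7} + 10 \left(- \frac{1}{15}\right)\right) - 190\right)\right) \left(200 + \sqrt{36 + 441}\right) = \left(-137 - \frac{4019}{21}\right) \left(200 + \sqrt{477}\right) = \left(-137 - \frac{4019}{21}\right) \left(200 + 3 \sqrt{53}\right) = - \frac{6896 \left(200 + 3 \sqrt{53}\right)}{21} = - \frac{1379200}{21} - \frac{6896 \sqrt{53}}{7}$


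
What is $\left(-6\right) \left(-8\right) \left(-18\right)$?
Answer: $-864$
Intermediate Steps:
$\left(-6\right) \left(-8\right) \left(-18\right) = 48 \left(-18\right) = -864$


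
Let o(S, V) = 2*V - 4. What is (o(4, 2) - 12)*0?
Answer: 0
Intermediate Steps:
o(S, V) = -4 + 2*V
(o(4, 2) - 12)*0 = ((-4 + 2*2) - 12)*0 = ((-4 + 4) - 12)*0 = (0 - 12)*0 = -12*0 = 0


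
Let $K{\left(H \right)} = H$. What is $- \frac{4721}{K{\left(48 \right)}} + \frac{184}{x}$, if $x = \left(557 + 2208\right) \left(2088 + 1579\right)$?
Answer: $- \frac{47867414023}{486684240} \approx -98.354$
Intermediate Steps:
$x = 10139255$ ($x = 2765 \cdot 3667 = 10139255$)
$- \frac{4721}{K{\left(48 \right)}} + \frac{184}{x} = - \frac{4721}{48} + \frac{184}{10139255} = - \frac{47867414023}{486684240}$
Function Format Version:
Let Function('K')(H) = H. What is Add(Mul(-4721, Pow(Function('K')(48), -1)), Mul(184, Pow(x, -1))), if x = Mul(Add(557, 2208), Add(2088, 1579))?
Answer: Rational(-47867414023, 486684240) ≈ -98.354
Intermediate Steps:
x = 10139255 (x = Mul(2765, 3667) = 10139255)
Add(Mul(-4721, Pow(Function('K')(48), -1)), Mul(184, Pow(x, -1))) = Add(Mul(-4721, Pow(48, -1)), Mul(184, Pow(10139255, -1))) = Add(Mul(-4721, Rational(1, 48)), Mul(184, Rational(1, 10139255))) = Add(Rational(-4721, 48), Rational(184, 10139255)) = Rational(-47867414023, 486684240)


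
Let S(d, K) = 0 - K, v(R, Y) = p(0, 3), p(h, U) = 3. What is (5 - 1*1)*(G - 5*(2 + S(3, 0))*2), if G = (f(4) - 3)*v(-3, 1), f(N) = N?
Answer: -68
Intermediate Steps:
v(R, Y) = 3
S(d, K) = -K
G = 3 (G = (4 - 3)*3 = 1*3 = 3)
(5 - 1*1)*(G - 5*(2 + S(3, 0))*2) = (5 - 1*1)*(3 - 5*(2 - 1*0)*2) = (5 - 1)*(3 - 5*(2 + 0)*2) = 4*(3 - 5*2*2) = 4*(3 - 10*2) = 4*(3 - 20) = 4*(-17) = -68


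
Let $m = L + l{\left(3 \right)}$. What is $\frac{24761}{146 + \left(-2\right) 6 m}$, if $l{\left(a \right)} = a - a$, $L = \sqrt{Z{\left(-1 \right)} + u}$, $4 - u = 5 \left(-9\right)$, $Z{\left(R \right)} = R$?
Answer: $\frac{1807553}{7202} + \frac{297132 \sqrt{3}}{3601} \approx 393.9$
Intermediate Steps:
$u = 49$ ($u = 4 - 5 \left(-9\right) = 4 - -45 = 4 + 45 = 49$)
$L = 4 \sqrt{3}$ ($L = \sqrt{-1 + 49} = \sqrt{48} = 4 \sqrt{3} \approx 6.9282$)
$l{\left(a \right)} = 0$
$m = 4 \sqrt{3}$ ($m = 4 \sqrt{3} + 0 = 4 \sqrt{3} \approx 6.9282$)
$\frac{24761}{146 + \left(-2\right) 6 m} = \frac{24761}{146 + \left(-2\right) 6 \cdot 4 \sqrt{3}} = \frac{24761}{146 - 12 \cdot 4 \sqrt{3}} = \frac{24761}{146 - 48 \sqrt{3}}$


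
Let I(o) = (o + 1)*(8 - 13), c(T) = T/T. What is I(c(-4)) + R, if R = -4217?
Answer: -4227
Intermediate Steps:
c(T) = 1
I(o) = -5 - 5*o (I(o) = (1 + o)*(-5) = -5 - 5*o)
I(c(-4)) + R = (-5 - 5*1) - 4217 = (-5 - 5) - 4217 = -10 - 4217 = -4227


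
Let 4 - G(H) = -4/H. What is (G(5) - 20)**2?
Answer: 5776/25 ≈ 231.04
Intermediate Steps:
G(H) = 4 + 4/H (G(H) = 4 - (-4)/H = 4 + 4/H)
(G(5) - 20)**2 = ((4 + 4/5) - 20)**2 = (24/5 - 20)**2 = (-76/5)**2 = 5776/25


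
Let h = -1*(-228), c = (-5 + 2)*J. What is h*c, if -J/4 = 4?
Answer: 10944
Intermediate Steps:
J = -16 (J = -4*4 = -16)
c = 48 (c = (-5 + 2)*(-16) = -3*(-16) = 48)
h = 228
h*c = 228*48 = 10944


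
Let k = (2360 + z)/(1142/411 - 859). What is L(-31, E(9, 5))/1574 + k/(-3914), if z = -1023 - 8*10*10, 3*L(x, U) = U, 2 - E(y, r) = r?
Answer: -257492795/541992733213 ≈ -0.00047509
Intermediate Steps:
E(y, r) = 2 - r
L(x, U) = U/3
z = -1823 (z = -1023 - 80*10 = -1023 - 1*800 = -1023 - 800 = -1823)
k = -220707/351907 (k = (2360 - 1823)/(1142/411 - 859) = 537/(1142*(1/411) - 859) = 537/(1142/411 - 859) = 537/(-351907/411) = 537*(-411/351907) = -220707/351907 ≈ -0.62717)
L(-31, E(9, 5))/1574 + k/(-3914) = ((2 - 1*5)/3)/1574 - 220707/351907/(-3914) = ((2 - 5)/3)*(1/1574) - 220707/351907*(-1/3914) = ((1/3)*(-3))*(1/1574) + 220707/1377363998 = -1*1/1574 + 220707/1377363998 = -1/1574 + 220707/1377363998 = -257492795/541992733213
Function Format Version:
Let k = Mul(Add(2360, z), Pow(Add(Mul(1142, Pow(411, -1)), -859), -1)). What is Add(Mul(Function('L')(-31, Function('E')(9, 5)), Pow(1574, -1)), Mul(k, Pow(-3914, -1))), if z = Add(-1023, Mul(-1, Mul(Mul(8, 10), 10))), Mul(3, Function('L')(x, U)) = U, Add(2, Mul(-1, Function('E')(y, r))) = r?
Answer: Rational(-257492795, 541992733213) ≈ -0.00047509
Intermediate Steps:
Function('E')(y, r) = Add(2, Mul(-1, r))
Function('L')(x, U) = Mul(Rational(1, 3), U)
z = -1823 (z = Add(-1023, Mul(-1, Mul(80, 10))) = Add(-1023, Mul(-1, 800)) = Add(-1023, -800) = -1823)
k = Rational(-220707, 351907) (k = Mul(Add(2360, -1823), Pow(Add(Mul(1142, Pow(411, -1)), -859), -1)) = Mul(537, Pow(Add(Mul(1142, Rational(1, 411)), -859), -1)) = Mul(537, Pow(Add(Rational(1142, 411), -859), -1)) = Mul(537, Pow(Rational(-351907, 411), -1)) = Mul(537, Rational(-411, 351907)) = Rational(-220707, 351907) ≈ -0.62717)
Add(Mul(Function('L')(-31, Function('E')(9, 5)), Pow(1574, -1)), Mul(k, Pow(-3914, -1))) = Add(Mul(Mul(Rational(1, 3), Add(2, Mul(-1, 5))), Pow(1574, -1)), Mul(Rational(-220707, 351907), Pow(-3914, -1))) = Add(Mul(Mul(Rational(1, 3), Add(2, -5)), Rational(1, 1574)), Mul(Rational(-220707, 351907), Rational(-1, 3914))) = Add(Mul(Mul(Rational(1, 3), -3), Rational(1, 1574)), Rational(220707, 1377363998)) = Add(Mul(-1, Rational(1, 1574)), Rational(220707, 1377363998)) = Add(Rational(-1, 1574), Rational(220707, 1377363998)) = Rational(-257492795, 541992733213)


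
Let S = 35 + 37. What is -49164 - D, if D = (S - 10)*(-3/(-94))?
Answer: -2310801/47 ≈ -49166.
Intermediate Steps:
S = 72
D = 93/47 (D = (72 - 10)*(-3/(-94)) = 62*(-3*(-1/94)) = 62*(3/94) = 93/47 ≈ 1.9787)
-49164 - D = -49164 - 1*93/47 = -49164 - 93/47 = -2310801/47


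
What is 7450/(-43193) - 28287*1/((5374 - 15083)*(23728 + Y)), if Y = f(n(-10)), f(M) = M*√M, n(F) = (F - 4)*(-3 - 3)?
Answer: -362967701737021/2105885144381780 - 84861*√21/97510482920 ≈ -0.17236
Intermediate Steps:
n(F) = 24 - 6*F (n(F) = (-4 + F)*(-6) = 24 - 6*F)
f(M) = M^(3/2)
Y = 168*√21 (Y = (24 - 6*(-10))^(3/2) = (24 + 60)^(3/2) = 84^(3/2) = 168*√21 ≈ 769.87)
7450/(-43193) - 28287*1/((5374 - 15083)*(23728 + Y)) = 7450/(-43193) - 28287*1/((5374 - 15083)*(23728 + 168*√21)) = 7450*(-1/43193) - 28287*(-1/(9709*(23728 + 168*√21))) = -7450/43193 - 28287/(-230375152 - 1631112*√21)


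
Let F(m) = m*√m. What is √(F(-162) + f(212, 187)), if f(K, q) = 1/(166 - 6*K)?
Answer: √(-1106 - 1783478088*I*√2)/1106 ≈ 32.109 - 32.109*I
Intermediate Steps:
F(m) = m^(3/2)
√(F(-162) + f(212, 187)) = √((-162)^(3/2) - 1/(-166 + 6*212)) = √(-1458*I*√2 - 1/(-166 + 1272)) = √(-1458*I*√2 - 1/1106) = √(-1/1106 - 1458*I*√2)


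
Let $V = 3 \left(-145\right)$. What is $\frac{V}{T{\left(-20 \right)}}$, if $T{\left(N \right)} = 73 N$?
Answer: $\frac{87}{292} \approx 0.29795$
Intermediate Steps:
$V = -435$
$\frac{V}{T{\left(-20 \right)}} = - \frac{435}{73 \left(-20\right)} = - \frac{435}{-1460} = \left(-435\right) \left(- \frac{1}{1460}\right) = \frac{87}{292}$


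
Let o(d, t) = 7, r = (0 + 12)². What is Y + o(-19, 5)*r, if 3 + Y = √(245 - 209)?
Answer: 1011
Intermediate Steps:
r = 144 (r = 12² = 144)
Y = 3 (Y = -3 + √(245 - 209) = -3 + √36 = -3 + 6 = 3)
Y + o(-19, 5)*r = 3 + 7*144 = 3 + 1008 = 1011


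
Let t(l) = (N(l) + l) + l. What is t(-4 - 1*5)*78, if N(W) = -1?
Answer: -1482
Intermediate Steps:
t(l) = -1 + 2*l (t(l) = (-1 + l) + l = -1 + 2*l)
t(-4 - 1*5)*78 = (-1 + 2*(-4 - 1*5))*78 = (-1 + 2*(-4 - 5))*78 = (-1 + 2*(-9))*78 = (-1 - 18)*78 = -19*78 = -1482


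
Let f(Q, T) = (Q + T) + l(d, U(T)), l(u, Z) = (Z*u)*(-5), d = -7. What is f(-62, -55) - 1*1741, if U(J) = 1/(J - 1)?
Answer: -14869/8 ≈ -1858.6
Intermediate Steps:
U(J) = 1/(-1 + J)
l(u, Z) = -5*Z*u
f(Q, T) = Q + T + 35/(-1 + T) (f(Q, T) = (Q + T) - 5*(-7)/(-1 + T) = (Q + T) + 35/(-1 + T) = Q + T + 35/(-1 + T))
f(-62, -55) - 1*1741 = (35 + (-1 - 55)*(-62 - 55))/(-1 - 55) - 1*1741 = (35 - 56*(-117))/(-56) - 1741 = -(35 + 6552)/56 - 1741 = -1/56*6587 - 1741 = -941/8 - 1741 = -14869/8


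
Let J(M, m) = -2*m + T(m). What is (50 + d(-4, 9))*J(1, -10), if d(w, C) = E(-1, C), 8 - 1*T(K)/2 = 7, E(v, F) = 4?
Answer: 1188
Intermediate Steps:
T(K) = 2 (T(K) = 16 - 2*7 = 16 - 14 = 2)
J(M, m) = 2 - 2*m (J(M, m) = -2*m + 2 = 2 - 2*m)
d(w, C) = 4
(50 + d(-4, 9))*J(1, -10) = (50 + 4)*(2 - 2*(-10)) = 54*(2 + 20) = 54*22 = 1188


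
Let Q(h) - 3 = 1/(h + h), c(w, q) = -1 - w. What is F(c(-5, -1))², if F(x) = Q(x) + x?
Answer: 3249/64 ≈ 50.766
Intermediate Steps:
Q(h) = 3 + 1/(2*h) (Q(h) = 3 + 1/(h + h) = 3 + 1/(2*h))
F(x) = 3 + x + 1/(2*x) (F(x) = (3 + 1/(2*x)) + x = 3 + x + 1/(2*x))
F(c(-5, -1))² = (3 + (-1 - 1*(-5)) + 1/(2*(-1 - 1*(-5))))² = (3 + (-1 + 5) + 1/(2*(-1 + 5)))² = (3 + 4 + (½)/4)² = (3 + 4 + (½)*(¼))² = (3 + 4 + ⅛)² = (57/8)² = 3249/64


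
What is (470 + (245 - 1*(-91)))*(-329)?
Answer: -265174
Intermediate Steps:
(470 + (245 - 1*(-91)))*(-329) = (470 + (245 + 91))*(-329) = (470 + 336)*(-329) = 806*(-329) = -265174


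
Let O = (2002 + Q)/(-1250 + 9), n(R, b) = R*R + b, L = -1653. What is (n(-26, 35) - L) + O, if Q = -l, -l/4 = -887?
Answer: 2935270/1241 ≈ 2365.2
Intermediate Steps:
l = 3548 (l = -4*(-887) = 3548)
n(R, b) = b + R² (n(R, b) = R² + b = b + R²)
Q = -3548 (Q = -1*3548 = -3548)
O = 1546/1241 (O = (2002 - 3548)/(-1250 + 9) = -1546/(-1241) = -1546*(-1/1241) = 1546/1241 ≈ 1.2458)
(n(-26, 35) - L) + O = ((35 + (-26)²) - 1*(-1653)) + 1546/1241 = ((35 + 676) + 1653) + 1546/1241 = (711 + 1653) + 1546/1241 = 2364 + 1546/1241 = 2935270/1241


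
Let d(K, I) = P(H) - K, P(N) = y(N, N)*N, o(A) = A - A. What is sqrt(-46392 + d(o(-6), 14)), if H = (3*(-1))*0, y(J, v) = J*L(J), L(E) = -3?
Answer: 2*I*sqrt(11598) ≈ 215.39*I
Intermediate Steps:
o(A) = 0
y(J, v) = -3*J (y(J, v) = J*(-3) = -3*J)
H = 0 (H = -3*0 = 0)
P(N) = -3*N**2 (P(N) = (-3*N)*N = -3*N**2)
d(K, I) = -K (d(K, I) = -3*0**2 - K = -3*0 - K = 0 - K = -K)
sqrt(-46392 + d(o(-6), 14)) = sqrt(-46392 - 1*0) = sqrt(-46392 + 0) = sqrt(-46392) = 2*I*sqrt(11598)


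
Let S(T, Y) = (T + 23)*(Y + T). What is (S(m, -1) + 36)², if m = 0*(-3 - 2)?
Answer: 169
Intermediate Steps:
m = 0 (m = 0*(-5) = 0)
S(T, Y) = (23 + T)*(T + Y)
(S(m, -1) + 36)² = ((0² + 23*0 + 23*(-1) + 0*(-1)) + 36)² = ((0 + 0 - 23 + 0) + 36)² = (-23 + 36)² = 13² = 169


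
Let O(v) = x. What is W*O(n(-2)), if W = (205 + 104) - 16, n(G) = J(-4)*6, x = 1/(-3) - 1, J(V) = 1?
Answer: -1172/3 ≈ -390.67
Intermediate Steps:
x = -4/3 (x = 1*(-1/3) - 1 = -1/3 - 1 = -4/3 ≈ -1.3333)
n(G) = 6 (n(G) = 1*6 = 6)
O(v) = -4/3
W = 293 (W = 309 - 16 = 293)
W*O(n(-2)) = 293*(-4/3) = -1172/3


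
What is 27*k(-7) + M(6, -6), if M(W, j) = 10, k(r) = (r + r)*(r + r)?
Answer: 5302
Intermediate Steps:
k(r) = 4*r² (k(r) = (2*r)*(2*r) = 4*r²)
27*k(-7) + M(6, -6) = 27*(4*(-7)²) + 10 = 27*(4*49) + 10 = 27*196 + 10 = 5292 + 10 = 5302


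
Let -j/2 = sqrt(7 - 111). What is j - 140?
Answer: -140 - 4*I*sqrt(26) ≈ -140.0 - 20.396*I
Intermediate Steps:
j = -4*I*sqrt(26) (j = -2*sqrt(7 - 111) = -4*I*sqrt(26) ≈ -20.396*I)
j - 140 = -4*I*sqrt(26) - 140 = -140 - 4*I*sqrt(26)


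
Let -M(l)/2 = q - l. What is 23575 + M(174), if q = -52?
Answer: 24027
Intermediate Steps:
M(l) = 104 + 2*l (M(l) = -2*(-52 - l) = 104 + 2*l)
23575 + M(174) = 23575 + (104 + 2*174) = 23575 + (104 + 348) = 23575 + 452 = 24027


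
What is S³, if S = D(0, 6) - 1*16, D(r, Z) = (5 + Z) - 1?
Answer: -216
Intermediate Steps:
D(r, Z) = 4 + Z
S = -6 (S = (4 + 6) - 1*16 = 10 - 16 = -6)
S³ = (-6)³ = -216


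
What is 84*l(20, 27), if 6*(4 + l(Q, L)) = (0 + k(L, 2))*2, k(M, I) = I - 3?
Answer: -364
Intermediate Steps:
k(M, I) = -3 + I
l(Q, L) = -13/3 (l(Q, L) = -4 + ((0 + (-3 + 2))*2)/6 = -4 + ((0 - 1)*2)/6 = -4 + (-1*2)/6 = -4 + (⅙)*(-2) = -4 - ⅓ = -13/3)
84*l(20, 27) = 84*(-13/3) = -364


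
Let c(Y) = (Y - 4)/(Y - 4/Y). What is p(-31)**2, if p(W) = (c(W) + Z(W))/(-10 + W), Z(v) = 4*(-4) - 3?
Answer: 292341604/1539542169 ≈ 0.18989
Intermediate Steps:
c(Y) = (-4 + Y)/(Y - 4/Y)
Z(v) = -19 (Z(v) = -16 - 3 = -19)
p(W) = (-19 + W*(-4 + W)/(-4 + W**2))/(-10 + W) (p(W) = (W*(-4 + W)/(-4 + W**2) - 19)/(-10 + W) = (-19 + W*(-4 + W)/(-4 + W**2))/(-10 + W))
p(-31)**2 = ((76 - 19*(-31)**2 - 31*(-4 - 31))/((-10 - 31)*(-4 + (-31)**2)))**2 = ((76 - 19*961 - 31*(-35))/((-41)*(-4 + 961)))**2 = (-1/41*(76 - 18259 + 1085)/957)**2 = (-1/41*1/957*(-17098))**2 = (17098/39237)**2 = 292341604/1539542169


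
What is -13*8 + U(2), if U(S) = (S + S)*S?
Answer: -96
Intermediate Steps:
U(S) = 2*S² (U(S) = (2*S)*S = 2*S²)
-13*8 + U(2) = -13*8 + 2*2² = -104 + 2*4 = -104 + 8 = -96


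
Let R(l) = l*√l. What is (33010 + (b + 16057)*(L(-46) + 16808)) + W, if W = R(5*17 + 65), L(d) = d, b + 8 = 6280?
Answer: 374311708 + 750*√6 ≈ 3.7431e+8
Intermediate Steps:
b = 6272 (b = -8 + 6280 = 6272)
R(l) = l^(3/2)
W = 750*√6 (W = (5*17 + 65)^(3/2) = (85 + 65)^(3/2) = 150^(3/2) = 750*√6 ≈ 1837.1)
(33010 + (b + 16057)*(L(-46) + 16808)) + W = (33010 + (6272 + 16057)*(-46 + 16808)) + 750*√6 = (33010 + 22329*16762) + 750*√6 = (33010 + 374278698) + 750*√6 = 374311708 + 750*√6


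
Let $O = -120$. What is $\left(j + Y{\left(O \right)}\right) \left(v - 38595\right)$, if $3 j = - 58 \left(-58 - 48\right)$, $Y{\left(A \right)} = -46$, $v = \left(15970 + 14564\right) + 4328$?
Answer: $- \frac{22435330}{3} \approx -7.4784 \cdot 10^{6}$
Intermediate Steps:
$v = 34862$ ($v = 30534 + 4328 = 34862$)
$j = \frac{6148}{3}$ ($j = \frac{\left(-58\right) \left(-58 - 48\right)}{3} = \frac{\left(-58\right) \left(-106\right)}{3} = \frac{1}{3} \cdot 6148 = \frac{6148}{3} \approx 2049.3$)
$\left(j + Y{\left(O \right)}\right) \left(v - 38595\right) = \left(\frac{6148}{3} - 46\right) \left(34862 - 38595\right) = \frac{6010}{3} \left(-3733\right) = - \frac{22435330}{3}$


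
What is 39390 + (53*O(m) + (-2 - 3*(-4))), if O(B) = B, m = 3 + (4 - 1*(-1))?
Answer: 39824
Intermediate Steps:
m = 8 (m = 3 + (4 + 1) = 3 + 5 = 8)
39390 + (53*O(m) + (-2 - 3*(-4))) = 39390 + (53*8 + (-2 - 3*(-4))) = 39390 + (424 + (-2 + 12)) = 39390 + (424 + 10) = 39390 + 434 = 39824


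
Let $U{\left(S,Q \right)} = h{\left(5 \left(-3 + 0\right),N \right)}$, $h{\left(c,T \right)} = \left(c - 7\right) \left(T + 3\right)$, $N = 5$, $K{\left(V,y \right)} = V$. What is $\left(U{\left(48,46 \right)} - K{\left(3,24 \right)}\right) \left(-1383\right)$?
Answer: $247557$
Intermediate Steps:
$h{\left(c,T \right)} = \left(-7 + c\right) \left(3 + T\right)$
$U{\left(S,Q \right)} = -176$ ($U{\left(S,Q \right)} = -21 - 35 + 3 \cdot 5 \left(-3 + 0\right) + 5 \cdot 5 \left(-3 + 0\right) = -21 - 35 + 3 \cdot 5 \left(-3\right) + 5 \cdot 5 \left(-3\right) = -21 - 35 + 3 \left(-15\right) + 5 \left(-15\right) = -21 - 35 - 45 - 75 = -176$)
$\left(U{\left(48,46 \right)} - K{\left(3,24 \right)}\right) \left(-1383\right) = \left(-176 - 3\right) \left(-1383\right) = \left(-179\right) \left(-1383\right) = 247557$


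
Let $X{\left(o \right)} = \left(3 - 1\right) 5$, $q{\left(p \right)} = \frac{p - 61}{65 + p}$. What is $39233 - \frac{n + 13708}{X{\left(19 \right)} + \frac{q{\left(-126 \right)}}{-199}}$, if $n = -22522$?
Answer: $\frac{1620716815}{40401} \approx 40116.0$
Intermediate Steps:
$q{\left(p \right)} = \frac{-61 + p}{65 + p}$
$X{\left(o \right)} = 10$ ($X{\left(o \right)} = 2 \cdot 5 = 10$)
$39233 - \frac{n + 13708}{X{\left(19 \right)} + \frac{q{\left(-126 \right)}}{-199}} = 39233 - \frac{-22522 + 13708}{10 + \frac{\frac{1}{65 - 126} \left(-61 - 126\right)}{-199}} = 39233 - - \frac{8814}{10 + \frac{1}{-61} \left(-187\right) \left(- \frac{1}{199}\right)} = 39233 - - \frac{8814}{10 + \left(- \frac{1}{61}\right) \left(-187\right) \left(- \frac{1}{199}\right)} = 39233 - - \frac{8814}{10 + \frac{187}{61} \left(- \frac{1}{199}\right)} = 39233 - - \frac{8814}{10 - \frac{187}{12139}} = 39233 - - \frac{8814}{\frac{121203}{12139}} = 39233 - \left(-8814\right) \frac{12139}{121203} = 39233 - - \frac{35664382}{40401} = 39233 + \frac{35664382}{40401} = \frac{1620716815}{40401}$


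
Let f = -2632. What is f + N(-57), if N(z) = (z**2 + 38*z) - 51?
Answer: -1600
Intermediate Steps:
N(z) = -51 + z**2 + 38*z
f + N(-57) = -2632 + (-51 + (-57)**2 + 38*(-57)) = -2632 + (-51 + 3249 - 2166) = -2632 + 1032 = -1600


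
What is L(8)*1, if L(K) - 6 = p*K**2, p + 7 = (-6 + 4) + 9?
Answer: 6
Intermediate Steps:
p = 0 (p = -7 + ((-6 + 4) + 9) = -7 + (-2 + 9) = -7 + 7 = 0)
L(K) = 6 (L(K) = 6 + 0*K**2 = 6 + 0 = 6)
L(8)*1 = 6*1 = 6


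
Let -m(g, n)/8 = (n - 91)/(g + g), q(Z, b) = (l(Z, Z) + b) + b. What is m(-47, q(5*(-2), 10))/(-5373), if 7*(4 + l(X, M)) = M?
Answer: 2140/1767717 ≈ 0.0012106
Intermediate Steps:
l(X, M) = -4 + M/7
q(Z, b) = -4 + 2*b + Z/7 (q(Z, b) = ((-4 + Z/7) + b) + b = (-4 + b + Z/7) + b = -4 + 2*b + Z/7)
m(g, n) = -4*(-91 + n)/g (m(g, n) = -8*(n - 91)/(g + g) = -8*(-91 + n)/(2*g) = -8*(-91 + n)*1/(2*g) = -4*(-91 + n)/g)
m(-47, q(5*(-2), 10))/(-5373) = (4*(91 - (-4 + 2*10 + (5*(-2))/7))/(-47))/(-5373) = (4*(-1/47)*(91 - (-4 + 20 + (1/7)*(-10))))*(-1/5373) = (4*(-1/47)*(91 - (-4 + 20 - 10/7)))*(-1/5373) = (4*(-1/47)*(91 - 1*102/7))*(-1/5373) = (4*(-1/47)*(91 - 102/7))*(-1/5373) = (4*(-1/47)*(535/7))*(-1/5373) = -2140/329*(-1/5373) = 2140/1767717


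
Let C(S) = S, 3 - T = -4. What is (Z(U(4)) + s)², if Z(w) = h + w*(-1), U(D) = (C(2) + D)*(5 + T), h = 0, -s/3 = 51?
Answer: 50625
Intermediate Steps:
s = -153 (s = -3*51 = -153)
T = 7 (T = 3 - 1*(-4) = 3 + 4 = 7)
U(D) = 24 + 12*D (U(D) = (2 + D)*(5 + 7) = (2 + D)*12 = 24 + 12*D)
Z(w) = -w (Z(w) = 0 + w*(-1) = 0 - w = -w)
(Z(U(4)) + s)² = (-(24 + 12*4) - 153)² = (-(24 + 48) - 153)² = (-1*72 - 153)² = (-72 - 153)² = (-225)² = 50625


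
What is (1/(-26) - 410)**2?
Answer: 113656921/676 ≈ 1.6813e+5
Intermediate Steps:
(1/(-26) - 410)**2 = (-1/26 - 410)**2 = (-10661/26)**2 = 113656921/676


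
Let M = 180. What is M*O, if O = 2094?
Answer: 376920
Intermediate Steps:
M*O = 180*2094 = 376920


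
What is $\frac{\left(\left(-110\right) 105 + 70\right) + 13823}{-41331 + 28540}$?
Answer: $- \frac{2343}{12791} \approx -0.18318$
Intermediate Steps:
$\frac{\left(\left(-110\right) 105 + 70\right) + 13823}{-41331 + 28540} = \frac{\left(-11550 + 70\right) + 13823}{-12791} = \left(-11480 + 13823\right) \left(- \frac{1}{12791}\right) = 2343 \left(- \frac{1}{12791}\right) = - \frac{2343}{12791}$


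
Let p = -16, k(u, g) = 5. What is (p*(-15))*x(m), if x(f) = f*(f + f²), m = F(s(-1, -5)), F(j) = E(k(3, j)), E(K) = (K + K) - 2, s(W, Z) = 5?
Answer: 138240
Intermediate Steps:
E(K) = -2 + 2*K (E(K) = 2*K - 2 = -2 + 2*K)
F(j) = 8 (F(j) = -2 + 2*5 = -2 + 10 = 8)
m = 8
(p*(-15))*x(m) = (-16*(-15))*(8²*(1 + 8)) = 240*(64*9) = 240*576 = 138240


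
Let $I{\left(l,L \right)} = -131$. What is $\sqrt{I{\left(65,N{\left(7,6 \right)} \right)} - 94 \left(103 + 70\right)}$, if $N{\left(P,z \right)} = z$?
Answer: $13 i \sqrt{97} \approx 128.04 i$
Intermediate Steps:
$\sqrt{I{\left(65,N{\left(7,6 \right)} \right)} - 94 \left(103 + 70\right)} = \sqrt{-131 - 94 \left(103 + 70\right)} = \sqrt{-131 - 16262} = \sqrt{-16393} = 13 i \sqrt{97}$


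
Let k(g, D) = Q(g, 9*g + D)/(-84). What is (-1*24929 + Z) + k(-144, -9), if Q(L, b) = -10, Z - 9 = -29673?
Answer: -2292901/42 ≈ -54593.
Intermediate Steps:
Z = -29664 (Z = 9 - 29673 = -29664)
k(g, D) = 5/42 (k(g, D) = -10/(-84) = -10*(-1/84) = 5/42)
(-1*24929 + Z) + k(-144, -9) = (-1*24929 - 29664) + 5/42 = (-24929 - 29664) + 5/42 = -54593 + 5/42 = -2292901/42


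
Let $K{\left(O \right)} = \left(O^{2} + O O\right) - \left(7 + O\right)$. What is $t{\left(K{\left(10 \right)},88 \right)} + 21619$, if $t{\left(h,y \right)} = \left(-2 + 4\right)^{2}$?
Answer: $21623$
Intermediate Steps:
$K{\left(O \right)} = -7 - O + 2 O^{2}$ ($K{\left(O \right)} = \left(O^{2} + O^{2}\right) - \left(7 + O\right) = 2 O^{2} - \left(7 + O\right) = -7 - O + 2 O^{2}$)
$t{\left(h,y \right)} = 4$ ($t{\left(h,y \right)} = 2^{2} = 4$)
$t{\left(K{\left(10 \right)},88 \right)} + 21619 = 4 + 21619 = 21623$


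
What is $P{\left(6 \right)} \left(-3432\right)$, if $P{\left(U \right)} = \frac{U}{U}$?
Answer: $-3432$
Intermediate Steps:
$P{\left(U \right)} = 1$
$P{\left(6 \right)} \left(-3432\right) = 1 \left(-3432\right) = -3432$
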